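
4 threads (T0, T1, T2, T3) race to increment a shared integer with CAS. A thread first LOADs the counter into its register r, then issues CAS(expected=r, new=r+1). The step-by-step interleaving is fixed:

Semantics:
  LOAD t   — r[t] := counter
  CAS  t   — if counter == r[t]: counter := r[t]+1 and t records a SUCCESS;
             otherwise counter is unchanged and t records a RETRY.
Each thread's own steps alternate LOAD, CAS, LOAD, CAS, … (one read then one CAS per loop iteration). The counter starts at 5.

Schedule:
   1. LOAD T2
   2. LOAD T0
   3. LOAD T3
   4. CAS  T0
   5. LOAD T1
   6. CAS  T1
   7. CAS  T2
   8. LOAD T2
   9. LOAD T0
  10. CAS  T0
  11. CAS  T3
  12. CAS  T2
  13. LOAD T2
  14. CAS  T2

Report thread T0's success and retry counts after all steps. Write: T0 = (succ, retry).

[1] T2.load  rd  (counter 5, T2.r 5)
[2] T0.load  rd  (counter 5, T0.r 5)
[3] T3.load  rd  (counter 5, T3.r 5)
[4] T0.cas  hit  (counter 6, T0.r 5)
[5] T1.load  rd  (counter 6, T1.r 6)
[6] T1.cas  hit  (counter 7, T1.r 6)
[7] T2.cas  miss  (counter 7, T2.r 5)
[8] T2.load  rd  (counter 7, T2.r 7)
[9] T0.load  rd  (counter 7, T0.r 7)
[10] T0.cas  hit  (counter 8, T0.r 7)
[11] T3.cas  miss  (counter 8, T3.r 5)
[12] T2.cas  miss  (counter 8, T2.r 7)
[13] T2.load  rd  (counter 8, T2.r 8)
[14] T2.cas  hit  (counter 9, T2.r 8)

T0 = (2, 0)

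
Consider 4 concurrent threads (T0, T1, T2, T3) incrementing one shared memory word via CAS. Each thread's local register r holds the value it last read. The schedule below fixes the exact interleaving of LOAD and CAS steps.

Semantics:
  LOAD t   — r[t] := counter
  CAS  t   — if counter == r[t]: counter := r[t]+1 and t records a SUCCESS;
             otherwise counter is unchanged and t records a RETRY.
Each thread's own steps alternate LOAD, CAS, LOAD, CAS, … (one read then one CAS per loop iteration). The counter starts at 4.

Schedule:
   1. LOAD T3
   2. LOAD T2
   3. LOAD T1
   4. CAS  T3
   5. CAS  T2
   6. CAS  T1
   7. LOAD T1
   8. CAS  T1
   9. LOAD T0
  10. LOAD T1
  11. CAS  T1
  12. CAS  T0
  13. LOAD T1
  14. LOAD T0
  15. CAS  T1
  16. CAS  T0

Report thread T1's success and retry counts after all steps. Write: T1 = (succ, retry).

T3 LOAD — after: cnt=4, r=4 — load
T2 LOAD — after: cnt=4, r=4 — load
T1 LOAD — after: cnt=4, r=4 — load
T3 CAS — after: cnt=5, r=4 — ok
T2 CAS — after: cnt=5, r=4 — retry
T1 CAS — after: cnt=5, r=4 — retry
T1 LOAD — after: cnt=5, r=5 — load
T1 CAS — after: cnt=6, r=5 — ok
T0 LOAD — after: cnt=6, r=6 — load
T1 LOAD — after: cnt=6, r=6 — load
T1 CAS — after: cnt=7, r=6 — ok
T0 CAS — after: cnt=7, r=6 — retry
T1 LOAD — after: cnt=7, r=7 — load
T0 LOAD — after: cnt=7, r=7 — load
T1 CAS — after: cnt=8, r=7 — ok
T0 CAS — after: cnt=8, r=7 — retry

T1 = (3, 1)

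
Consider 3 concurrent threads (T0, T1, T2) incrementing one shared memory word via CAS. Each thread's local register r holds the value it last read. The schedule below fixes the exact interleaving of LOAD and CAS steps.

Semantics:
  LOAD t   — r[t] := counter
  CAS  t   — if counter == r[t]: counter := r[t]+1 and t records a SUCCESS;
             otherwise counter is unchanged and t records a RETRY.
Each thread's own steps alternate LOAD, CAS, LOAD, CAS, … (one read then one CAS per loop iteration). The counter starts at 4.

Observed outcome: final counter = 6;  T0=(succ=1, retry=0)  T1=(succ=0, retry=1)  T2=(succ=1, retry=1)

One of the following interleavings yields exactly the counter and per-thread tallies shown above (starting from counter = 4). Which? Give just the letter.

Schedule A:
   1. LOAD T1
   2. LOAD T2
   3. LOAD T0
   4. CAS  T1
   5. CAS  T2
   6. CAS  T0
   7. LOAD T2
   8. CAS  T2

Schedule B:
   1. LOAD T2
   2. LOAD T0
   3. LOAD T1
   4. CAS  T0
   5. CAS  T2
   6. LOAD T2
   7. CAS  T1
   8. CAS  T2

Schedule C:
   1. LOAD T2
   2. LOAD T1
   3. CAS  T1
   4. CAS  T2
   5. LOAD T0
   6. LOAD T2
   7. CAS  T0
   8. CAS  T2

B

Run B:
T2 LOAD — after: cnt=4, r=4 — load
T0 LOAD — after: cnt=4, r=4 — load
T1 LOAD — after: cnt=4, r=4 — load
T0 CAS — after: cnt=5, r=4 — ok
T2 CAS — after: cnt=5, r=4 — retry
T2 LOAD — after: cnt=5, r=5 — load
T1 CAS — after: cnt=5, r=4 — retry
T2 CAS — after: cnt=6, r=5 — ok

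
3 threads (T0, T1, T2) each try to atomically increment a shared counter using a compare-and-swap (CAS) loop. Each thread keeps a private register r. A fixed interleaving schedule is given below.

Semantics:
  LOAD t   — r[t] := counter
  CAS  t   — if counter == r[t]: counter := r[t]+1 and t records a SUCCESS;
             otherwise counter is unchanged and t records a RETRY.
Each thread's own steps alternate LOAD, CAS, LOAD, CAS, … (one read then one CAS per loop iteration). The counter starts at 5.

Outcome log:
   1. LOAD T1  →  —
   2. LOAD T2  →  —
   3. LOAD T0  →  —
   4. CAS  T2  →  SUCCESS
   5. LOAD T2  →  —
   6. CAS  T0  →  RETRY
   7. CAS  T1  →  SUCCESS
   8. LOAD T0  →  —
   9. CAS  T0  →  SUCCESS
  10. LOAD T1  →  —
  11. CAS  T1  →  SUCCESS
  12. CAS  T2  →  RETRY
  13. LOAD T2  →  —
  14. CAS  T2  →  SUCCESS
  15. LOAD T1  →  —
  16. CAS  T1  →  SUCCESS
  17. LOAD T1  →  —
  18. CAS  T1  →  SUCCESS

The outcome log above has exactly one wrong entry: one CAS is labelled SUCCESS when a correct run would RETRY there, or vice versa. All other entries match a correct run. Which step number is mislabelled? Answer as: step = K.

step = 7

Correct run:
1. LOAD T1 → mem=5 r[T1]=5 [LOAD]
2. LOAD T2 → mem=5 r[T2]=5 [LOAD]
3. LOAD T0 → mem=5 r[T0]=5 [LOAD]
4. CAS T2 → mem=6 r[T2]=5 [OK]
5. LOAD T2 → mem=6 r[T2]=6 [LOAD]
6. CAS T0 → mem=6 r[T0]=5 [RETRY]
7. CAS T1 → mem=6 r[T1]=5 [RETRY]
8. LOAD T0 → mem=6 r[T0]=6 [LOAD]
9. CAS T0 → mem=7 r[T0]=6 [OK]
10. LOAD T1 → mem=7 r[T1]=7 [LOAD]
11. CAS T1 → mem=8 r[T1]=7 [OK]
12. CAS T2 → mem=8 r[T2]=6 [RETRY]
13. LOAD T2 → mem=8 r[T2]=8 [LOAD]
14. CAS T2 → mem=9 r[T2]=8 [OK]
15. LOAD T1 → mem=9 r[T1]=9 [LOAD]
16. CAS T1 → mem=10 r[T1]=9 [OK]
17. LOAD T1 → mem=10 r[T1]=10 [LOAD]
18. CAS T1 → mem=11 r[T1]=10 [OK]
Mismatch at 7.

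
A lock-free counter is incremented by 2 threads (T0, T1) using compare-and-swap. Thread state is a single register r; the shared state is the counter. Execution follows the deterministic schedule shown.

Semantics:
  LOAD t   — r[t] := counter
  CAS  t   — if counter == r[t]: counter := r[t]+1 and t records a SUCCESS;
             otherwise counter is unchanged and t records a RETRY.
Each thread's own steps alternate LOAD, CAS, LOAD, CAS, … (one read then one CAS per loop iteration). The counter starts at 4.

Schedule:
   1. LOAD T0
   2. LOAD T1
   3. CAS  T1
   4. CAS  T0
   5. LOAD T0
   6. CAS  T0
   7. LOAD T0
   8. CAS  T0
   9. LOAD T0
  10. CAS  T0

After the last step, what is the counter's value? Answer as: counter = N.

[1] T0.load  rd  (counter 4, T0.r 4)
[2] T1.load  rd  (counter 4, T1.r 4)
[3] T1.cas  hit  (counter 5, T1.r 4)
[4] T0.cas  miss  (counter 5, T0.r 4)
[5] T0.load  rd  (counter 5, T0.r 5)
[6] T0.cas  hit  (counter 6, T0.r 5)
[7] T0.load  rd  (counter 6, T0.r 6)
[8] T0.cas  hit  (counter 7, T0.r 6)
[9] T0.load  rd  (counter 7, T0.r 7)
[10] T0.cas  hit  (counter 8, T0.r 7)

counter = 8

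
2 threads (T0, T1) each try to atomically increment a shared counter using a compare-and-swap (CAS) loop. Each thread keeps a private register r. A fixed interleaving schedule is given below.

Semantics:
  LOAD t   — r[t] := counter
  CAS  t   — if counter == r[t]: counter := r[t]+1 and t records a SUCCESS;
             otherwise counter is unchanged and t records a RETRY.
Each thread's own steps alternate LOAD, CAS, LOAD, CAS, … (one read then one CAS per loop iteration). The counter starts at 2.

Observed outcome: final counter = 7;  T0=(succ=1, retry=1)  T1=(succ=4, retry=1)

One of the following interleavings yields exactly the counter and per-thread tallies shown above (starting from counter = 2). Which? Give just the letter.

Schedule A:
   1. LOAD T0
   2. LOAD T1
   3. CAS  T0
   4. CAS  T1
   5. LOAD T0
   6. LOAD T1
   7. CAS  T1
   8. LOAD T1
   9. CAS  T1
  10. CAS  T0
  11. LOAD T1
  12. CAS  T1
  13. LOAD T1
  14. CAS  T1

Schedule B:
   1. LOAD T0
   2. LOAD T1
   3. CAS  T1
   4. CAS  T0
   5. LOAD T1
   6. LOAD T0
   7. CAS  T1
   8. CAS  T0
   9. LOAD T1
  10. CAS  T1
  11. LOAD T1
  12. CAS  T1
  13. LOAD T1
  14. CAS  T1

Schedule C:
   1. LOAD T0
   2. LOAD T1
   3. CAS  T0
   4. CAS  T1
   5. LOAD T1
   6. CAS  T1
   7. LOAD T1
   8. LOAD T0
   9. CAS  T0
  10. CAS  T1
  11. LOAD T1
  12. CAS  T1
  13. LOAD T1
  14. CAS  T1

A

Run A:
   1) LOAD T0:  M=2  r_T0=2
   2) LOAD T1:  M=2  r_T1=2
   3) CAS  T0:  M=3  r_T0=2 ✓
   4) CAS  T1:  M=3  r_T1=2 ✗
   5) LOAD T0:  M=3  r_T0=3
   6) LOAD T1:  M=3  r_T1=3
   7) CAS  T1:  M=4  r_T1=3 ✓
   8) LOAD T1:  M=4  r_T1=4
   9) CAS  T1:  M=5  r_T1=4 ✓
  10) CAS  T0:  M=5  r_T0=3 ✗
  11) LOAD T1:  M=5  r_T1=5
  12) CAS  T1:  M=6  r_T1=5 ✓
  13) LOAD T1:  M=6  r_T1=6
  14) CAS  T1:  M=7  r_T1=6 ✓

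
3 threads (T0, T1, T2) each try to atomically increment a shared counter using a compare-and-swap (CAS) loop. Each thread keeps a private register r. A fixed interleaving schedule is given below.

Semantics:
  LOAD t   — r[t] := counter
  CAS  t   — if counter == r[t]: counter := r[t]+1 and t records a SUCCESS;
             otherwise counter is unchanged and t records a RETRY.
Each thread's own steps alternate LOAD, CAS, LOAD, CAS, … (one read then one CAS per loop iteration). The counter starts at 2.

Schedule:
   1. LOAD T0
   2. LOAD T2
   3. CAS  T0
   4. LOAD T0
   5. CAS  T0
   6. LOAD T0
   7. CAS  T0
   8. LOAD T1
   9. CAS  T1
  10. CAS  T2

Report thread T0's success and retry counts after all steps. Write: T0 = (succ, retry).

T0 = (3, 0)

[1] T0.load  rd  (counter 2, T0.r 2)
[2] T2.load  rd  (counter 2, T2.r 2)
[3] T0.cas  hit  (counter 3, T0.r 2)
[4] T0.load  rd  (counter 3, T0.r 3)
[5] T0.cas  hit  (counter 4, T0.r 3)
[6] T0.load  rd  (counter 4, T0.r 4)
[7] T0.cas  hit  (counter 5, T0.r 4)
[8] T1.load  rd  (counter 5, T1.r 5)
[9] T1.cas  hit  (counter 6, T1.r 5)
[10] T2.cas  miss  (counter 6, T2.r 2)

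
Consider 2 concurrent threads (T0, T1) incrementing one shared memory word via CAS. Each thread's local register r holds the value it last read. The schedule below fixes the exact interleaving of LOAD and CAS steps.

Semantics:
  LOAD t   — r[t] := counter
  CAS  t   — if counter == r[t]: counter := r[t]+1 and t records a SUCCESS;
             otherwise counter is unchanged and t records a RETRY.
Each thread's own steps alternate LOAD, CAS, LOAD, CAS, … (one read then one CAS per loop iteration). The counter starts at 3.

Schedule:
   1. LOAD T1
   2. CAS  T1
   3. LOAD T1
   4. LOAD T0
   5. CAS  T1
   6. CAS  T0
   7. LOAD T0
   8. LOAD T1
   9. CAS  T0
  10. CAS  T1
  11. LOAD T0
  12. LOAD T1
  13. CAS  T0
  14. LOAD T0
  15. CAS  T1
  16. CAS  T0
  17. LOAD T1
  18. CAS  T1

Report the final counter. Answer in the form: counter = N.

#1 T1 reads 3
#2 T1 CAS(3→4) writes; counter now 4
#3 T1 reads 4
#4 T0 reads 4
#5 T1 CAS(4→5) writes; counter now 5
#6 T0 CAS(4→5) fails; counter now 5
#7 T0 reads 5
#8 T1 reads 5
#9 T0 CAS(5→6) writes; counter now 6
#10 T1 CAS(5→6) fails; counter now 6
#11 T0 reads 6
#12 T1 reads 6
#13 T0 CAS(6→7) writes; counter now 7
#14 T0 reads 7
#15 T1 CAS(6→7) fails; counter now 7
#16 T0 CAS(7→8) writes; counter now 8
#17 T1 reads 8
#18 T1 CAS(8→9) writes; counter now 9

counter = 9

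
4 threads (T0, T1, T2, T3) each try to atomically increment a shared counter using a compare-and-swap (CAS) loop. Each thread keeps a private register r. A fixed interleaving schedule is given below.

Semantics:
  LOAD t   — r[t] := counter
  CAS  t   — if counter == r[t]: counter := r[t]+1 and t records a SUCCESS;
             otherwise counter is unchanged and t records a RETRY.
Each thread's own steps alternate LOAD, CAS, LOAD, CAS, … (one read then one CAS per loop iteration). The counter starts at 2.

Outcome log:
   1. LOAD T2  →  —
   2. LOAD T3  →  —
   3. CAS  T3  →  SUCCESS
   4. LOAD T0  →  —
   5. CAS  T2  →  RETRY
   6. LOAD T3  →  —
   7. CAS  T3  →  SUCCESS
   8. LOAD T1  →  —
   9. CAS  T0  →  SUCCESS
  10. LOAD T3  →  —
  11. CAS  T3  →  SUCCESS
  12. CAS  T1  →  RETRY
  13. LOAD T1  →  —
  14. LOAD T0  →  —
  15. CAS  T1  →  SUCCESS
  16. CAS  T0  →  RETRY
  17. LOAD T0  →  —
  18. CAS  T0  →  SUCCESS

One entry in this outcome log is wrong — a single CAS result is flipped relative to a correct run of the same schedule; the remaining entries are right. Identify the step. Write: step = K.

Correct run:
step 1: T2 LOAD ⇒ load; ctr=2 reg=2
step 2: T3 LOAD ⇒ load; ctr=2 reg=2
step 3: T3 CAS ⇒ ok; ctr=3 reg=2
step 4: T0 LOAD ⇒ load; ctr=3 reg=3
step 5: T2 CAS ⇒ retry; ctr=3 reg=2
step 6: T3 LOAD ⇒ load; ctr=3 reg=3
step 7: T3 CAS ⇒ ok; ctr=4 reg=3
step 8: T1 LOAD ⇒ load; ctr=4 reg=4
step 9: T0 CAS ⇒ retry; ctr=4 reg=3
step 10: T3 LOAD ⇒ load; ctr=4 reg=4
step 11: T3 CAS ⇒ ok; ctr=5 reg=4
step 12: T1 CAS ⇒ retry; ctr=5 reg=4
step 13: T1 LOAD ⇒ load; ctr=5 reg=5
step 14: T0 LOAD ⇒ load; ctr=5 reg=5
step 15: T1 CAS ⇒ ok; ctr=6 reg=5
step 16: T0 CAS ⇒ retry; ctr=6 reg=5
step 17: T0 LOAD ⇒ load; ctr=6 reg=6
step 18: T0 CAS ⇒ ok; ctr=7 reg=6
Log disagrees first at step 9.

step = 9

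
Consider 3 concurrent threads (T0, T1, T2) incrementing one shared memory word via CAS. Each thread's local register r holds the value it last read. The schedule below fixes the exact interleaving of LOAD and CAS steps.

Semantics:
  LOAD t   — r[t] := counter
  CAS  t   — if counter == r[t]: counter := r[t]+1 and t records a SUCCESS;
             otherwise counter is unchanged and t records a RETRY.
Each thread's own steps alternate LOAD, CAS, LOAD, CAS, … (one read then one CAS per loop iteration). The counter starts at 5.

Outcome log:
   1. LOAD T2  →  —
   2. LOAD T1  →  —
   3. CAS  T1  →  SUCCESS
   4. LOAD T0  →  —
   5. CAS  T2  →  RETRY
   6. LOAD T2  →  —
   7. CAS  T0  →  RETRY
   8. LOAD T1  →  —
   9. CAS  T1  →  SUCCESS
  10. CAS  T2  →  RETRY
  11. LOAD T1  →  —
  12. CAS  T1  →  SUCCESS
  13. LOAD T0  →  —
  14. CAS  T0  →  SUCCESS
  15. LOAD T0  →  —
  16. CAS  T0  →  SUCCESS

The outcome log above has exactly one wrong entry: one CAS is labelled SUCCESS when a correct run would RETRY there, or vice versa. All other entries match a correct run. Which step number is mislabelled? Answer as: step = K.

Correct run:
step 1: T2 LOAD ⇒ load; ctr=5 reg=5
step 2: T1 LOAD ⇒ load; ctr=5 reg=5
step 3: T1 CAS ⇒ ok; ctr=6 reg=5
step 4: T0 LOAD ⇒ load; ctr=6 reg=6
step 5: T2 CAS ⇒ retry; ctr=6 reg=5
step 6: T2 LOAD ⇒ load; ctr=6 reg=6
step 7: T0 CAS ⇒ ok; ctr=7 reg=6
step 8: T1 LOAD ⇒ load; ctr=7 reg=7
step 9: T1 CAS ⇒ ok; ctr=8 reg=7
step 10: T2 CAS ⇒ retry; ctr=8 reg=6
step 11: T1 LOAD ⇒ load; ctr=8 reg=8
step 12: T1 CAS ⇒ ok; ctr=9 reg=8
step 13: T0 LOAD ⇒ load; ctr=9 reg=9
step 14: T0 CAS ⇒ ok; ctr=10 reg=9
step 15: T0 LOAD ⇒ load; ctr=10 reg=10
step 16: T0 CAS ⇒ ok; ctr=11 reg=10
Mismatch at 7.

step = 7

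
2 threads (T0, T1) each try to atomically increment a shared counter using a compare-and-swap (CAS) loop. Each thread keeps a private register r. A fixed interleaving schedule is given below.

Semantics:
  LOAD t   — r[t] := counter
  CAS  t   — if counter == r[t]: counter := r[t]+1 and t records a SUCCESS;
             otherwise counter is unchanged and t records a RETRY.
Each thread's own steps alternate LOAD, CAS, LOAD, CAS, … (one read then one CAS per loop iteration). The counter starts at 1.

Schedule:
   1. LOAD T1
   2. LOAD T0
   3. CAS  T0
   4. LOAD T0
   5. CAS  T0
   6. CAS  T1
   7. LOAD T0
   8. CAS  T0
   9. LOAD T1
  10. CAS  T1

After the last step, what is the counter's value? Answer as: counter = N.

counter = 5

step 1: T1 LOAD ⇒ load; ctr=1 reg=1
step 2: T0 LOAD ⇒ load; ctr=1 reg=1
step 3: T0 CAS ⇒ ok; ctr=2 reg=1
step 4: T0 LOAD ⇒ load; ctr=2 reg=2
step 5: T0 CAS ⇒ ok; ctr=3 reg=2
step 6: T1 CAS ⇒ retry; ctr=3 reg=1
step 7: T0 LOAD ⇒ load; ctr=3 reg=3
step 8: T0 CAS ⇒ ok; ctr=4 reg=3
step 9: T1 LOAD ⇒ load; ctr=4 reg=4
step 10: T1 CAS ⇒ ok; ctr=5 reg=4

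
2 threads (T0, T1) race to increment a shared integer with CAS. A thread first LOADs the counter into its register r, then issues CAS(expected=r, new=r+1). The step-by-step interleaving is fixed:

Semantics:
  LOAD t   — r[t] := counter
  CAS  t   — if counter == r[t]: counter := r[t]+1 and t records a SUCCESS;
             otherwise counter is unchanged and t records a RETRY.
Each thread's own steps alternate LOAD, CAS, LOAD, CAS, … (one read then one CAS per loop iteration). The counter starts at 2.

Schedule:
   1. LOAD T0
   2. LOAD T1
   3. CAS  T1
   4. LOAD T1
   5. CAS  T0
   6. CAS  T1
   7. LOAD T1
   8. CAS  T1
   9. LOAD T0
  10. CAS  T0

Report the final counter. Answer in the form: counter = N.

1. LOAD T0 → mem=2 r[T0]=2 [LOAD]
2. LOAD T1 → mem=2 r[T1]=2 [LOAD]
3. CAS T1 → mem=3 r[T1]=2 [OK]
4. LOAD T1 → mem=3 r[T1]=3 [LOAD]
5. CAS T0 → mem=3 r[T0]=2 [RETRY]
6. CAS T1 → mem=4 r[T1]=3 [OK]
7. LOAD T1 → mem=4 r[T1]=4 [LOAD]
8. CAS T1 → mem=5 r[T1]=4 [OK]
9. LOAD T0 → mem=5 r[T0]=5 [LOAD]
10. CAS T0 → mem=6 r[T0]=5 [OK]

counter = 6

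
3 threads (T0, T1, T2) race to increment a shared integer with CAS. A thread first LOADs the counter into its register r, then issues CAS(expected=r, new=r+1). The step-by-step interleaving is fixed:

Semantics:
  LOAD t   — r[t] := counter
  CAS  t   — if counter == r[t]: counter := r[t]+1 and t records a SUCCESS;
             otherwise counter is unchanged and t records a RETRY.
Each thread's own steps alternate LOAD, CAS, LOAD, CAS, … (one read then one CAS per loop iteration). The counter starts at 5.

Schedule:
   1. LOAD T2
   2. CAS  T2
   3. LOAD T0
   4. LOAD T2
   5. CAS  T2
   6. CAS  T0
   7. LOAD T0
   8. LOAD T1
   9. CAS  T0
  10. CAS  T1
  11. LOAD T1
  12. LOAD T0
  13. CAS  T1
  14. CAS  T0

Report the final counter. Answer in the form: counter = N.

T2 LOAD — after: cnt=5, r=5 — load
T2 CAS — after: cnt=6, r=5 — ok
T0 LOAD — after: cnt=6, r=6 — load
T2 LOAD — after: cnt=6, r=6 — load
T2 CAS — after: cnt=7, r=6 — ok
T0 CAS — after: cnt=7, r=6 — retry
T0 LOAD — after: cnt=7, r=7 — load
T1 LOAD — after: cnt=7, r=7 — load
T0 CAS — after: cnt=8, r=7 — ok
T1 CAS — after: cnt=8, r=7 — retry
T1 LOAD — after: cnt=8, r=8 — load
T0 LOAD — after: cnt=8, r=8 — load
T1 CAS — after: cnt=9, r=8 — ok
T0 CAS — after: cnt=9, r=8 — retry

counter = 9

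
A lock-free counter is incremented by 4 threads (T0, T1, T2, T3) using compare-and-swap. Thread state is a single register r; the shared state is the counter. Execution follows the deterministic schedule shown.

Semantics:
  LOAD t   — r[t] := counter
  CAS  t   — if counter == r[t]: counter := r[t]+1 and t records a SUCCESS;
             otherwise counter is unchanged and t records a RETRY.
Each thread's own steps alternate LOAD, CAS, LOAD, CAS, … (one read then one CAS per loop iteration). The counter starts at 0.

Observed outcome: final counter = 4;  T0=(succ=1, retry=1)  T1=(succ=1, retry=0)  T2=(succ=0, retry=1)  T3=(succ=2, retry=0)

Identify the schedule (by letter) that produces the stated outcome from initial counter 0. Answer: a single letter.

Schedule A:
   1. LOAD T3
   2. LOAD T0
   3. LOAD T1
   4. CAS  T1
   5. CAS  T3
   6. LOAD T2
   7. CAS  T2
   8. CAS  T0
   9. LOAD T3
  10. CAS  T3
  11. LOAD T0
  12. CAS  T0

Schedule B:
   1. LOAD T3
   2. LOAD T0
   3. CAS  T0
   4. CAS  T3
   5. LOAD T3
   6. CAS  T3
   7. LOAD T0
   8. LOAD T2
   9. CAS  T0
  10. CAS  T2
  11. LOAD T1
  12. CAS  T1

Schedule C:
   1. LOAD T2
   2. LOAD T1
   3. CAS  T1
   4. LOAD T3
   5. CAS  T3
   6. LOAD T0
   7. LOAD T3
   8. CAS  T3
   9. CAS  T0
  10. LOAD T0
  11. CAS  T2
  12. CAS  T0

Run C:
T2 LOAD — after: cnt=0, r=0 — load
T1 LOAD — after: cnt=0, r=0 — load
T1 CAS — after: cnt=1, r=0 — ok
T3 LOAD — after: cnt=1, r=1 — load
T3 CAS — after: cnt=2, r=1 — ok
T0 LOAD — after: cnt=2, r=2 — load
T3 LOAD — after: cnt=2, r=2 — load
T3 CAS — after: cnt=3, r=2 — ok
T0 CAS — after: cnt=3, r=2 — retry
T0 LOAD — after: cnt=3, r=3 — load
T2 CAS — after: cnt=3, r=0 — retry
T0 CAS — after: cnt=4, r=3 — ok

C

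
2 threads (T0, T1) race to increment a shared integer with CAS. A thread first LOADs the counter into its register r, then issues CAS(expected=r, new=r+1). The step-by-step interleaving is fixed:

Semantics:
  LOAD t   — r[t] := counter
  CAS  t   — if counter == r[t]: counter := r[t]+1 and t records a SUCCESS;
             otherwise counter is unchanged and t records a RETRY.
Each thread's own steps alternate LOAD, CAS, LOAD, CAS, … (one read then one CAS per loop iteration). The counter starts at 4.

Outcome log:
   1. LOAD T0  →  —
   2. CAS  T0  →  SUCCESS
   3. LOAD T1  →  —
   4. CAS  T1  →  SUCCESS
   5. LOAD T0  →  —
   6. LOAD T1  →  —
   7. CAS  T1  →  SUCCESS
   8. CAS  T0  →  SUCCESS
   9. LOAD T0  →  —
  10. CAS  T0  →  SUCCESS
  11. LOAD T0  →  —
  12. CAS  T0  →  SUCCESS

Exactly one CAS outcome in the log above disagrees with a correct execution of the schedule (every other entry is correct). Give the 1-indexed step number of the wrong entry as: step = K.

Reference trace:
[1] T0.load  rd  (counter 4, T0.r 4)
[2] T0.cas  hit  (counter 5, T0.r 4)
[3] T1.load  rd  (counter 5, T1.r 5)
[4] T1.cas  hit  (counter 6, T1.r 5)
[5] T0.load  rd  (counter 6, T0.r 6)
[6] T1.load  rd  (counter 6, T1.r 6)
[7] T1.cas  hit  (counter 7, T1.r 6)
[8] T0.cas  miss  (counter 7, T0.r 6)
[9] T0.load  rd  (counter 7, T0.r 7)
[10] T0.cas  hit  (counter 8, T0.r 7)
[11] T0.load  rd  (counter 8, T0.r 8)
[12] T0.cas  hit  (counter 9, T0.r 8)
Flip is step 8.

step = 8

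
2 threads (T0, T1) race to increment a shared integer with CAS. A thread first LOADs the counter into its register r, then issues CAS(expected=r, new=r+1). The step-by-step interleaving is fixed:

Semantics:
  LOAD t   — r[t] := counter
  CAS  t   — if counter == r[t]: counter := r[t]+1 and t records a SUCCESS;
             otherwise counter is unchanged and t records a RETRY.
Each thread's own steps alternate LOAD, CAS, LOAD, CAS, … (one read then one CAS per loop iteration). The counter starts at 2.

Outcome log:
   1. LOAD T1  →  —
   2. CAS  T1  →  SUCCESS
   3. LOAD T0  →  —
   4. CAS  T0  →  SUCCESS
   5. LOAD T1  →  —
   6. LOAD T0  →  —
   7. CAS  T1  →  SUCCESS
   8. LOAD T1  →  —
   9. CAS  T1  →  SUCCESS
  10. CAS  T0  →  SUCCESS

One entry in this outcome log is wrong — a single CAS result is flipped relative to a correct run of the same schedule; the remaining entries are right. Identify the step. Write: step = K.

Re-executing:
T1 LOAD — after: cnt=2, r=2 — load
T1 CAS — after: cnt=3, r=2 — ok
T0 LOAD — after: cnt=3, r=3 — load
T0 CAS — after: cnt=4, r=3 — ok
T1 LOAD — after: cnt=4, r=4 — load
T0 LOAD — after: cnt=4, r=4 — load
T1 CAS — after: cnt=5, r=4 — ok
T1 LOAD — after: cnt=5, r=5 — load
T1 CAS — after: cnt=6, r=5 — ok
T0 CAS — after: cnt=6, r=4 — retry
Flip is step 10.

step = 10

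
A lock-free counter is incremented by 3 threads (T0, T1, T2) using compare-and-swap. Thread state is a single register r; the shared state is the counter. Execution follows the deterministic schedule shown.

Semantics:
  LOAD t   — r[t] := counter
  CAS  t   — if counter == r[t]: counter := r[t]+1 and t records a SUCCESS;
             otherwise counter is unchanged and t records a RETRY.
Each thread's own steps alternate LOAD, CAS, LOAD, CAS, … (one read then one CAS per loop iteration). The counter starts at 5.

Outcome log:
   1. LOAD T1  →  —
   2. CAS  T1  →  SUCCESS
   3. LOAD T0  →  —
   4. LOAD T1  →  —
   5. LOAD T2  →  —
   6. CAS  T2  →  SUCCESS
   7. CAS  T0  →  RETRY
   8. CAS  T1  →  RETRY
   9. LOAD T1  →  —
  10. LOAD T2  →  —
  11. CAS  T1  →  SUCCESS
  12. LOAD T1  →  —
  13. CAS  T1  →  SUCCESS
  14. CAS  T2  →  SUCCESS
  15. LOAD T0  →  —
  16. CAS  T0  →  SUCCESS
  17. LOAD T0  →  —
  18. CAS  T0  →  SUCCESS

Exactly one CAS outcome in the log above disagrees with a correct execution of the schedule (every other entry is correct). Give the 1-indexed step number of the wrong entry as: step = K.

Correct run:
   1) LOAD T1:  M=5  r_T1=5
   2) CAS  T1:  M=6  r_T1=5 ✓
   3) LOAD T0:  M=6  r_T0=6
   4) LOAD T1:  M=6  r_T1=6
   5) LOAD T2:  M=6  r_T2=6
   6) CAS  T2:  M=7  r_T2=6 ✓
   7) CAS  T0:  M=7  r_T0=6 ✗
   8) CAS  T1:  M=7  r_T1=6 ✗
   9) LOAD T1:  M=7  r_T1=7
  10) LOAD T2:  M=7  r_T2=7
  11) CAS  T1:  M=8  r_T1=7 ✓
  12) LOAD T1:  M=8  r_T1=8
  13) CAS  T1:  M=9  r_T1=8 ✓
  14) CAS  T2:  M=9  r_T2=7 ✗
  15) LOAD T0:  M=9  r_T0=9
  16) CAS  T0:  M=10  r_T0=9 ✓
  17) LOAD T0:  M=10  r_T0=10
  18) CAS  T0:  M=11  r_T0=10 ✓
Log disagrees first at step 14.

step = 14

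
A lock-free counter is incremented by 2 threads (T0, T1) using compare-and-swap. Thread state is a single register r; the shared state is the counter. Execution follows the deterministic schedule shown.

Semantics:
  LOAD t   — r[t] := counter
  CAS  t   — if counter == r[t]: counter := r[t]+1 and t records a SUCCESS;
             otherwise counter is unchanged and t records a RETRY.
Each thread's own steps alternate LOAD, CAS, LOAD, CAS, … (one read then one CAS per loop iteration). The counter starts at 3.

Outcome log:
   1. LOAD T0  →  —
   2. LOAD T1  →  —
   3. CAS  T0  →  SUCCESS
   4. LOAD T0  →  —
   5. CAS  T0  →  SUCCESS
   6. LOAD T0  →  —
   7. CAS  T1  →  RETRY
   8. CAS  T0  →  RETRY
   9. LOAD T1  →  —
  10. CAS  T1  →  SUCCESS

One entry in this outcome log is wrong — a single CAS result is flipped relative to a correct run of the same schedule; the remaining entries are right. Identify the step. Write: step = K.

Reference trace:
   1) LOAD T0:  M=3  r_T0=3
   2) LOAD T1:  M=3  r_T1=3
   3) CAS  T0:  M=4  r_T0=3 ✓
   4) LOAD T0:  M=4  r_T0=4
   5) CAS  T0:  M=5  r_T0=4 ✓
   6) LOAD T0:  M=5  r_T0=5
   7) CAS  T1:  M=5  r_T1=3 ✗
   8) CAS  T0:  M=6  r_T0=5 ✓
   9) LOAD T1:  M=6  r_T1=6
  10) CAS  T1:  M=7  r_T1=6 ✓
Flip is step 8.

step = 8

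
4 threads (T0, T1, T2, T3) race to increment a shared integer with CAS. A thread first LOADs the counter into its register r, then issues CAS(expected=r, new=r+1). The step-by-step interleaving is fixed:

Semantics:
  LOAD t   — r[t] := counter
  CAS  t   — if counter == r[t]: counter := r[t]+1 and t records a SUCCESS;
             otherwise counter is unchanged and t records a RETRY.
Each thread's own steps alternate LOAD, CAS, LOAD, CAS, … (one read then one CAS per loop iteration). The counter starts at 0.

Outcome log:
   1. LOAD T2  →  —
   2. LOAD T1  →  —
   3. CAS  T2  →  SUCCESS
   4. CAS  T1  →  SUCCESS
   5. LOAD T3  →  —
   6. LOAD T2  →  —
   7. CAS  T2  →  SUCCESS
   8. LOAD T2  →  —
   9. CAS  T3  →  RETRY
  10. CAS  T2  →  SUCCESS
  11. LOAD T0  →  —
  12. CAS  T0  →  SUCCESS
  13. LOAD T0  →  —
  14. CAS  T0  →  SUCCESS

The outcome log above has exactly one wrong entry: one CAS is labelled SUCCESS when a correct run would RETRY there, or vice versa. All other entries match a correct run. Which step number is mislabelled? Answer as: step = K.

Re-executing:
[1] T2.load  rd  (counter 0, T2.r 0)
[2] T1.load  rd  (counter 0, T1.r 0)
[3] T2.cas  hit  (counter 1, T2.r 0)
[4] T1.cas  miss  (counter 1, T1.r 0)
[5] T3.load  rd  (counter 1, T3.r 1)
[6] T2.load  rd  (counter 1, T2.r 1)
[7] T2.cas  hit  (counter 2, T2.r 1)
[8] T2.load  rd  (counter 2, T2.r 2)
[9] T3.cas  miss  (counter 2, T3.r 1)
[10] T2.cas  hit  (counter 3, T2.r 2)
[11] T0.load  rd  (counter 3, T0.r 3)
[12] T0.cas  hit  (counter 4, T0.r 3)
[13] T0.load  rd  (counter 4, T0.r 4)
[14] T0.cas  hit  (counter 5, T0.r 4)
Log disagrees first at step 4.

step = 4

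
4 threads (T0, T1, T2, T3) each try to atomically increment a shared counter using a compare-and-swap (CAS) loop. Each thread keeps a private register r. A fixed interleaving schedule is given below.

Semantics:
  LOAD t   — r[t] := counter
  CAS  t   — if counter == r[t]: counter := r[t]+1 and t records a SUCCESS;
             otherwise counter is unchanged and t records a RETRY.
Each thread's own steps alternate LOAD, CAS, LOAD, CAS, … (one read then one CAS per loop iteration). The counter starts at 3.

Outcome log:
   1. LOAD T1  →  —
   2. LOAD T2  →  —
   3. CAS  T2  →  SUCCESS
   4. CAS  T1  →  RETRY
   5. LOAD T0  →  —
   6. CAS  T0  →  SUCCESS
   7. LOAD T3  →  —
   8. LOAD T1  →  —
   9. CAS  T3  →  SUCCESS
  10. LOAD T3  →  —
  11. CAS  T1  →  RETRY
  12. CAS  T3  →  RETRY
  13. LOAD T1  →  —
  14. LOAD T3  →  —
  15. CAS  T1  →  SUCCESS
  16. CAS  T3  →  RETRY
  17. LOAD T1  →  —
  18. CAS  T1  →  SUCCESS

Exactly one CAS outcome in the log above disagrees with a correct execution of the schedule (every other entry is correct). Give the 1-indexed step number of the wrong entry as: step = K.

step = 12

Re-executing:
#1 T1 reads 3
#2 T2 reads 3
#3 T2 CAS(3→4) writes; counter now 4
#4 T1 CAS(3→4) fails; counter now 4
#5 T0 reads 4
#6 T0 CAS(4→5) writes; counter now 5
#7 T3 reads 5
#8 T1 reads 5
#9 T3 CAS(5→6) writes; counter now 6
#10 T3 reads 6
#11 T1 CAS(5→6) fails; counter now 6
#12 T3 CAS(6→7) writes; counter now 7
#13 T1 reads 7
#14 T3 reads 7
#15 T1 CAS(7→8) writes; counter now 8
#16 T3 CAS(7→8) fails; counter now 8
#17 T1 reads 8
#18 T1 CAS(8→9) writes; counter now 9
Flip is step 12.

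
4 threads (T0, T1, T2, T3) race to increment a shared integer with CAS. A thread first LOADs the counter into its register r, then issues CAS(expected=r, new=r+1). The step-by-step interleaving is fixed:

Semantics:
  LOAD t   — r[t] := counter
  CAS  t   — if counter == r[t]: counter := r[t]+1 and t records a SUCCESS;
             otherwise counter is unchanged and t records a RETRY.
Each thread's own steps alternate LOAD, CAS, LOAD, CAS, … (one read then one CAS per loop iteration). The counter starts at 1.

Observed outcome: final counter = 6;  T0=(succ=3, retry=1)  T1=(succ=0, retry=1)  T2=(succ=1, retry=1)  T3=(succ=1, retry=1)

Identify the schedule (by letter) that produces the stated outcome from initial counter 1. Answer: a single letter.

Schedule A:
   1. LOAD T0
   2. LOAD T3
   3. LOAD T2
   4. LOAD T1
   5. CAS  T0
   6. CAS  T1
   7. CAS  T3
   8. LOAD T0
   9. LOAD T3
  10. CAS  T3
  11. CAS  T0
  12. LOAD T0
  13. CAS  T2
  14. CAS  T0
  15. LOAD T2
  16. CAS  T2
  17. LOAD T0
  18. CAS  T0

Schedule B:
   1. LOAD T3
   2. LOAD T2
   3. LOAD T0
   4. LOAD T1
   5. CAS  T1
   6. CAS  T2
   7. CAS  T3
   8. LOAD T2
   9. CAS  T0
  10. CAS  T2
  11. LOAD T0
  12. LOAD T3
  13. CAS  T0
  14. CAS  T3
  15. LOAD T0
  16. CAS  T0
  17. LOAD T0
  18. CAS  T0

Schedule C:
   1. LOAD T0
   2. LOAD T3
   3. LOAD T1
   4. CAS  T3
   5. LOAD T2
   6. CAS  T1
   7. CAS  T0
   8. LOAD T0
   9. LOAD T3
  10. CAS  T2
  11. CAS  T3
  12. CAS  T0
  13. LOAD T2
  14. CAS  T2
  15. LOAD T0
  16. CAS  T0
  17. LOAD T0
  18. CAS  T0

Simulating candidate A:
step 1: T0 LOAD ⇒ load; ctr=1 reg=1
step 2: T3 LOAD ⇒ load; ctr=1 reg=1
step 3: T2 LOAD ⇒ load; ctr=1 reg=1
step 4: T1 LOAD ⇒ load; ctr=1 reg=1
step 5: T0 CAS ⇒ ok; ctr=2 reg=1
step 6: T1 CAS ⇒ retry; ctr=2 reg=1
step 7: T3 CAS ⇒ retry; ctr=2 reg=1
step 8: T0 LOAD ⇒ load; ctr=2 reg=2
step 9: T3 LOAD ⇒ load; ctr=2 reg=2
step 10: T3 CAS ⇒ ok; ctr=3 reg=2
step 11: T0 CAS ⇒ retry; ctr=3 reg=2
step 12: T0 LOAD ⇒ load; ctr=3 reg=3
step 13: T2 CAS ⇒ retry; ctr=3 reg=1
step 14: T0 CAS ⇒ ok; ctr=4 reg=3
step 15: T2 LOAD ⇒ load; ctr=4 reg=4
step 16: T2 CAS ⇒ ok; ctr=5 reg=4
step 17: T0 LOAD ⇒ load; ctr=5 reg=5
step 18: T0 CAS ⇒ ok; ctr=6 reg=5

A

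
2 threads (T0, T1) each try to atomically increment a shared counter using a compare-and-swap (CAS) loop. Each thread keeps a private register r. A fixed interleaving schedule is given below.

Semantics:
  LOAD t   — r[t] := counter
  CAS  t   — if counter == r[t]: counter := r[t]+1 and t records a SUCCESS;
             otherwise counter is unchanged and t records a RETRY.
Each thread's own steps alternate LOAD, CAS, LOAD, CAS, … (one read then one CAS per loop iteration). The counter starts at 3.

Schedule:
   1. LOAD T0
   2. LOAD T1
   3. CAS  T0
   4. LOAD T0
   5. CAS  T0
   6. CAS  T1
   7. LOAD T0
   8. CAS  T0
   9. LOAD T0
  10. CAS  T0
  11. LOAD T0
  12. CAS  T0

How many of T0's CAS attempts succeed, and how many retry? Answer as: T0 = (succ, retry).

T0 = (5, 0)

[1] T0.load  rd  (counter 3, T0.r 3)
[2] T1.load  rd  (counter 3, T1.r 3)
[3] T0.cas  hit  (counter 4, T0.r 3)
[4] T0.load  rd  (counter 4, T0.r 4)
[5] T0.cas  hit  (counter 5, T0.r 4)
[6] T1.cas  miss  (counter 5, T1.r 3)
[7] T0.load  rd  (counter 5, T0.r 5)
[8] T0.cas  hit  (counter 6, T0.r 5)
[9] T0.load  rd  (counter 6, T0.r 6)
[10] T0.cas  hit  (counter 7, T0.r 6)
[11] T0.load  rd  (counter 7, T0.r 7)
[12] T0.cas  hit  (counter 8, T0.r 7)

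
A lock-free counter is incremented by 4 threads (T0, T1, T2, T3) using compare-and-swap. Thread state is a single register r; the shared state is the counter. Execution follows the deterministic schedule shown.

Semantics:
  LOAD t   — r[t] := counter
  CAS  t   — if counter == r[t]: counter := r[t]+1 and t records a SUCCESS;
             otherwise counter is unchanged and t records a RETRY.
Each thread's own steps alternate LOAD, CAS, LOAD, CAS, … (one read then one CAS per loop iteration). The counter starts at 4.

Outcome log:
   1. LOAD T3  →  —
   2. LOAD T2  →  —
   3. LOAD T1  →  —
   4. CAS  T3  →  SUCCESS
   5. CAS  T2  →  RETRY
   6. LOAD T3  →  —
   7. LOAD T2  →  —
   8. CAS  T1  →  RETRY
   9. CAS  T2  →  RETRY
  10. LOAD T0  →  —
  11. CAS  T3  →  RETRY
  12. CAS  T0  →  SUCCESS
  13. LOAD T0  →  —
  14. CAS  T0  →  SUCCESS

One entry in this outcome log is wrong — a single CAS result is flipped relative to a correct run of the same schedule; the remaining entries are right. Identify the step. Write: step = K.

Re-executing:
   1) LOAD T3:  M=4  r_T3=4
   2) LOAD T2:  M=4  r_T2=4
   3) LOAD T1:  M=4  r_T1=4
   4) CAS  T3:  M=5  r_T3=4 ✓
   5) CAS  T2:  M=5  r_T2=4 ✗
   6) LOAD T3:  M=5  r_T3=5
   7) LOAD T2:  M=5  r_T2=5
   8) CAS  T1:  M=5  r_T1=4 ✗
   9) CAS  T2:  M=6  r_T2=5 ✓
  10) LOAD T0:  M=6  r_T0=6
  11) CAS  T3:  M=6  r_T3=5 ✗
  12) CAS  T0:  M=7  r_T0=6 ✓
  13) LOAD T0:  M=7  r_T0=7
  14) CAS  T0:  M=8  r_T0=7 ✓
Flip is step 9.

step = 9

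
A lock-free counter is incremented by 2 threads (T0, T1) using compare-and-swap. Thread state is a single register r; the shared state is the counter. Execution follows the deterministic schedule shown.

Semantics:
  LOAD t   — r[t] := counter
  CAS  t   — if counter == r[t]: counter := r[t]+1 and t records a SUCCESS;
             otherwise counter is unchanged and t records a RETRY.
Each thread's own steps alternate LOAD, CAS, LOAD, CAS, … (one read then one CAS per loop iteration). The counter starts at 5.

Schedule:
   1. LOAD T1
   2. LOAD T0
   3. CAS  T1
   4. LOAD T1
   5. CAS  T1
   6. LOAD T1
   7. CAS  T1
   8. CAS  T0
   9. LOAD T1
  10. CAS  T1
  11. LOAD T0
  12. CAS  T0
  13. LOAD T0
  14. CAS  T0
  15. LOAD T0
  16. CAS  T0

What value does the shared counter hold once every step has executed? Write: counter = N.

[1] T1.load  rd  (counter 5, T1.r 5)
[2] T0.load  rd  (counter 5, T0.r 5)
[3] T1.cas  hit  (counter 6, T1.r 5)
[4] T1.load  rd  (counter 6, T1.r 6)
[5] T1.cas  hit  (counter 7, T1.r 6)
[6] T1.load  rd  (counter 7, T1.r 7)
[7] T1.cas  hit  (counter 8, T1.r 7)
[8] T0.cas  miss  (counter 8, T0.r 5)
[9] T1.load  rd  (counter 8, T1.r 8)
[10] T1.cas  hit  (counter 9, T1.r 8)
[11] T0.load  rd  (counter 9, T0.r 9)
[12] T0.cas  hit  (counter 10, T0.r 9)
[13] T0.load  rd  (counter 10, T0.r 10)
[14] T0.cas  hit  (counter 11, T0.r 10)
[15] T0.load  rd  (counter 11, T0.r 11)
[16] T0.cas  hit  (counter 12, T0.r 11)

counter = 12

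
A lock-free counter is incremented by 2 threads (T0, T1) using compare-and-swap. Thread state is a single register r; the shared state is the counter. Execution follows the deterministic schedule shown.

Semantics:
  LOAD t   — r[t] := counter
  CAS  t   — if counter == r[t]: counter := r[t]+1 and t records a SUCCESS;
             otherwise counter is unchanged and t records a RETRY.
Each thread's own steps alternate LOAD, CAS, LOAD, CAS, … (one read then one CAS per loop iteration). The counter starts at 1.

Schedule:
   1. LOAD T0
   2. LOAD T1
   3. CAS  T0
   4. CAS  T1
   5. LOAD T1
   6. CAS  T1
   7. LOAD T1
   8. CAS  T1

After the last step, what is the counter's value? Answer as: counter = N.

counter = 4

step 1: T0 LOAD ⇒ load; ctr=1 reg=1
step 2: T1 LOAD ⇒ load; ctr=1 reg=1
step 3: T0 CAS ⇒ ok; ctr=2 reg=1
step 4: T1 CAS ⇒ retry; ctr=2 reg=1
step 5: T1 LOAD ⇒ load; ctr=2 reg=2
step 6: T1 CAS ⇒ ok; ctr=3 reg=2
step 7: T1 LOAD ⇒ load; ctr=3 reg=3
step 8: T1 CAS ⇒ ok; ctr=4 reg=3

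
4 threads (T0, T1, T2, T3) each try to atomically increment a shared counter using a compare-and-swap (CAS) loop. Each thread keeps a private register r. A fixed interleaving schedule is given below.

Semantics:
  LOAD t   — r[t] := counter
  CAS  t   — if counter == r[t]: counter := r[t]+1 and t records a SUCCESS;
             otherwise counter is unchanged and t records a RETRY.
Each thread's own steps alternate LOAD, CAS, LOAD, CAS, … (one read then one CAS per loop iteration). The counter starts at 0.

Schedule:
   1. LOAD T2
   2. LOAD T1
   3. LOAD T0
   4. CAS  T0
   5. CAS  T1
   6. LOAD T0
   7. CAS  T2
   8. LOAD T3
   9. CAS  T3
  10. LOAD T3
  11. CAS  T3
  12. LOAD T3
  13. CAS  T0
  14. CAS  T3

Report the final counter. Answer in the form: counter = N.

counter = 4

step 1: T2 LOAD ⇒ load; ctr=0 reg=0
step 2: T1 LOAD ⇒ load; ctr=0 reg=0
step 3: T0 LOAD ⇒ load; ctr=0 reg=0
step 4: T0 CAS ⇒ ok; ctr=1 reg=0
step 5: T1 CAS ⇒ retry; ctr=1 reg=0
step 6: T0 LOAD ⇒ load; ctr=1 reg=1
step 7: T2 CAS ⇒ retry; ctr=1 reg=0
step 8: T3 LOAD ⇒ load; ctr=1 reg=1
step 9: T3 CAS ⇒ ok; ctr=2 reg=1
step 10: T3 LOAD ⇒ load; ctr=2 reg=2
step 11: T3 CAS ⇒ ok; ctr=3 reg=2
step 12: T3 LOAD ⇒ load; ctr=3 reg=3
step 13: T0 CAS ⇒ retry; ctr=3 reg=1
step 14: T3 CAS ⇒ ok; ctr=4 reg=3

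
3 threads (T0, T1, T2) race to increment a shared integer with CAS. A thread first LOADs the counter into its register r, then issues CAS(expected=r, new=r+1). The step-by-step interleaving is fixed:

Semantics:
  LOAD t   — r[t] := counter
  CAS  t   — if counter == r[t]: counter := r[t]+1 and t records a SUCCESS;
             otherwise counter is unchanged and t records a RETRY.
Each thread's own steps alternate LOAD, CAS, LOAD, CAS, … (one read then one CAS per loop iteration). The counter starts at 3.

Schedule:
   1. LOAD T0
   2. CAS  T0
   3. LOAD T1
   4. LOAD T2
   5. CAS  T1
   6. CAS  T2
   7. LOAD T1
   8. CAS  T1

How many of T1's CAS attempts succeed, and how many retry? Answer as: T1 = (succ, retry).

   1) LOAD T0:  M=3  r_T0=3
   2) CAS  T0:  M=4  r_T0=3 ✓
   3) LOAD T1:  M=4  r_T1=4
   4) LOAD T2:  M=4  r_T2=4
   5) CAS  T1:  M=5  r_T1=4 ✓
   6) CAS  T2:  M=5  r_T2=4 ✗
   7) LOAD T1:  M=5  r_T1=5
   8) CAS  T1:  M=6  r_T1=5 ✓

T1 = (2, 0)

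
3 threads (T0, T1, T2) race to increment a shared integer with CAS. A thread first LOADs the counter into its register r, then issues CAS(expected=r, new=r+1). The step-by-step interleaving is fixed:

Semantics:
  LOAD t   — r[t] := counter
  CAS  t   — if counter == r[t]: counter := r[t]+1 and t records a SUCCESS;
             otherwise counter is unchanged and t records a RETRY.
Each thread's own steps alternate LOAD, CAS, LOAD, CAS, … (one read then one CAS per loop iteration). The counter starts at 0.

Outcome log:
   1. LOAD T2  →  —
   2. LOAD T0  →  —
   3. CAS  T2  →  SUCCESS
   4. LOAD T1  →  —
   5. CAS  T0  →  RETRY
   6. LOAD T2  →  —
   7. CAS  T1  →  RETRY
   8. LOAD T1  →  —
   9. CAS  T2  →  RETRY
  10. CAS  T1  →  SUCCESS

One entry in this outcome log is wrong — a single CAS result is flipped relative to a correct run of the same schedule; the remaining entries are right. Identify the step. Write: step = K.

Reference trace:
#1 T2 reads 0
#2 T0 reads 0
#3 T2 CAS(0→1) writes; counter now 1
#4 T1 reads 1
#5 T0 CAS(0→1) fails; counter now 1
#6 T2 reads 1
#7 T1 CAS(1→2) writes; counter now 2
#8 T1 reads 2
#9 T2 CAS(1→2) fails; counter now 2
#10 T1 CAS(2→3) writes; counter now 3
Log disagrees first at step 7.

step = 7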